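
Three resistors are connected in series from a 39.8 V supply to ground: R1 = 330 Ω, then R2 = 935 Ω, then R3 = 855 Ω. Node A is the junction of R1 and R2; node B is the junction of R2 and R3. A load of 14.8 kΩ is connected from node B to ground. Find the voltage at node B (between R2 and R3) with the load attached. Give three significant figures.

V ≈ 15.5 V

At node B, R3 is in parallel with the load: R3‖R_L = 808.3 Ω.
Below node A the resistance is R2 + (R3‖R_L) = 1743 Ω, so V_A = 39.8 × 1743/2073 = 33.47 V.
Then V_B = V_A × (R3‖R_L)/(R2 + R3‖R_L) = 33.47 × 808.3/1743 = 15.5 V.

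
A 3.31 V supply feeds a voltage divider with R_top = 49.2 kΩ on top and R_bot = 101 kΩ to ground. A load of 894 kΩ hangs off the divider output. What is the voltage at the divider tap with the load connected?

The load sits in parallel with R_bot: R_bot‖R_L = (101 × 894) / (101 + 894) = 90.75 kΩ.
V_out = 3.31 × 90.75 / (49.2 + 90.75) = 3.31 × 90.75/139.9 = 2.15 V.

V_out ≈ 2.15 V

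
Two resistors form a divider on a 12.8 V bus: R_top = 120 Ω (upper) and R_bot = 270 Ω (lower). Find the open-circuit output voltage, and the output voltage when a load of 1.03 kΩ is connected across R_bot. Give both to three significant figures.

Open-circuit: V = 12.8 × 270/(120 + 270) = 8.86 V.
With the load, R_bot becomes R_bot‖R_L = 213.9 Ω, so V = 12.8 × 213.9/333.9 = 8.20 V.

Unloaded: 8.86 V; loaded: 8.20 V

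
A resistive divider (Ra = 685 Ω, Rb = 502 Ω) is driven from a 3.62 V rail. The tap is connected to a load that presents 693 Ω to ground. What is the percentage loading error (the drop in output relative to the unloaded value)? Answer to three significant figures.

The divider's output (Thévenin) resistance is Ra‖Rb = 289.7 Ω.
Fractional drop under load = R_th/(R_th + R_L) = 289.7 / (289.7 + 693) = 0.2948.
So the output falls by 29.5 %.

29.5 %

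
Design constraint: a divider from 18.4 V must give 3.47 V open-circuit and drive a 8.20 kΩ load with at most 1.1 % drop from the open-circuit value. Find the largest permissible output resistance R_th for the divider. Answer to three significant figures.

R_th ≤ 91.2 Ω

Loading drop = R_th/(R_th + R_L) ≤ 0.0110, so R_th ≤ R_L · ε/(1−ε) = 8.20 kΩ × 0.0110/0.9890 = 91.2 Ω.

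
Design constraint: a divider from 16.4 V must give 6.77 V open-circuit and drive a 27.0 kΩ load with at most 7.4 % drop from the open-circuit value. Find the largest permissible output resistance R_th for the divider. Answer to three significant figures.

R_th ≤ 2.16 kΩ

Loading drop = R_th/(R_th + R_L) ≤ 0.0740, so R_th ≤ R_L · ε/(1−ε) = 27.0 kΩ × 0.0740/0.9260 = 2.16 kΩ.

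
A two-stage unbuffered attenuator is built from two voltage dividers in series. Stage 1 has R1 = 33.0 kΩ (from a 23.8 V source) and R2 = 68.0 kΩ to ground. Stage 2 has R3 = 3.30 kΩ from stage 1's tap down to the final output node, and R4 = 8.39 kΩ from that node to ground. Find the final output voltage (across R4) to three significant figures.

V_out ≈ 3.96 V

Stage 2 presents R3+R4 = 11.69 kΩ as a load on stage 1's tap.
Stage 1's lower leg becomes R2‖(R3+R4) = 9.975 kΩ, so V_mid = 23.8 × 9.975/42.98 = 5.524 V.
Stage 2 is itself unloaded: V_out = V_mid × R4/(R3+R4) = 5.524 × 8.39/11.69 = 3.96 V.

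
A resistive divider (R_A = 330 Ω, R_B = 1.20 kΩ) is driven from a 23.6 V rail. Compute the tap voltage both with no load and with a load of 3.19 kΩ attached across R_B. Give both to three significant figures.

Open-circuit: V = 23.6 × 1200/(330 + 1200) = 18.5 V.
With the load, R_B becomes R_B‖R_L = 872.0 Ω, so V = 23.6 × 872.0/1202 = 17.1 V.

Unloaded: 18.5 V; loaded: 17.1 V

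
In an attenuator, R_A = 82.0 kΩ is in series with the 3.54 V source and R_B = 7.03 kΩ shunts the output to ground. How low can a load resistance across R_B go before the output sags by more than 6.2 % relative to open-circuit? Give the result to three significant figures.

R_L(min) ≈ 98.0 kΩ

Output resistance R_th = R_A‖R_B = (82.0 × 7.03)/89.03 = 6.475 kΩ.
The fractional drop is R_th/(R_th + R_L); requiring this ≤ 0.0620 gives R_L ≥ R_th(1/0.0620 − 1) = 6.475 × 15.13 = 98.0 kΩ.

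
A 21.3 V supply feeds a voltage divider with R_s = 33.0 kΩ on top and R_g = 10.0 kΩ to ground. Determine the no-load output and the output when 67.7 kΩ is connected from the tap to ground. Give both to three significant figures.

Unloaded: 4.95 V; loaded: 4.45 V

Open-circuit: V = 21.3 × 10.0/(33.0 + 10.0) = 4.95 V.
With the load, R_g becomes R_g‖R_L = 8.713 kΩ, so V = 21.3 × 8.713/41.71 = 4.45 V.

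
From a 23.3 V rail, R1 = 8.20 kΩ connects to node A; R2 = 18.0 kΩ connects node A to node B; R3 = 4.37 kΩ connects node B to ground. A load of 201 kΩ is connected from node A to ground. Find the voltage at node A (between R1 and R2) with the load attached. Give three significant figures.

Below node A the series string R2+R3 = 22.37 kΩ sits in parallel with the 201 kΩ load: 20.13 kΩ.
V_A = 23.3 × 20.13/(8.20 + 20.13) = 16.6 V.

V ≈ 16.6 V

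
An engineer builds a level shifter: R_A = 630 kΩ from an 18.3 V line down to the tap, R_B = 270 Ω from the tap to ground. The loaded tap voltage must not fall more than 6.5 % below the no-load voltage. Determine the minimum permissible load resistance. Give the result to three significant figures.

Output resistance R_th = R_A‖R_B = (630000 × 270)/630300 = 269.9 Ω.
The fractional drop is R_th/(R_th + R_L); requiring this ≤ 0.0650 gives R_L ≥ R_th(1/0.0650 − 1) = 269.9 × 14.38 = 3.88 kΩ.

R_L(min) ≈ 3.88 kΩ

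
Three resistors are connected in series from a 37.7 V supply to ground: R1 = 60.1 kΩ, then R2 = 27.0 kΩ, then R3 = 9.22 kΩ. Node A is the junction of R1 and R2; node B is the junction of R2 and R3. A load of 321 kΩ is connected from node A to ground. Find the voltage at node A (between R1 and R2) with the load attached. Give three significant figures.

V ≈ 13.2 V

Below node A the series string R2+R3 = 36.22 kΩ sits in parallel with the 321 kΩ load: 32.55 kΩ.
V_A = 37.7 × 32.55/(60.1 + 32.55) = 13.2 V.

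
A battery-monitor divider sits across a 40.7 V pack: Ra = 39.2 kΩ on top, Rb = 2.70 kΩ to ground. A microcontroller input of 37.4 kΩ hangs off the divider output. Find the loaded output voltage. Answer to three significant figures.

V_out ≈ 2.46 V

The load sits in parallel with Rb: Rb‖R_L = (2.70 × 37.4) / (2.70 + 37.4) = 2.518 kΩ.
V_out = 40.7 × 2.518 / (39.2 + 2.518) = 40.7 × 2.518/41.72 = 2.46 V.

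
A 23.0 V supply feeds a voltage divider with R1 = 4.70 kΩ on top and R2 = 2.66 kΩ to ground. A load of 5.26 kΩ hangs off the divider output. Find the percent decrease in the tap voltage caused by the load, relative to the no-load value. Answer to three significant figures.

24.4 %

The divider's output (Thévenin) resistance is R1‖R2 = 1.699 kΩ.
Fractional drop under load = R_th/(R_th + R_L) = 1.699 / (1.699 + 5.26) = 0.2441.
So the output falls by 24.4 %.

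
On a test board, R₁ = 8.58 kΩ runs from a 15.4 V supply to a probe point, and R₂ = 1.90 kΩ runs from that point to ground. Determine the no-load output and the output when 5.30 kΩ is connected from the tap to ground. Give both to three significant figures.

Open-circuit: V = 15.4 × 1.90/(8.58 + 1.90) = 2.79 V.
With the load, R₂ becomes R₂‖R_L = 1.399 kΩ, so V = 15.4 × 1.399/9.979 = 2.16 V.

Unloaded: 2.79 V; loaded: 2.16 V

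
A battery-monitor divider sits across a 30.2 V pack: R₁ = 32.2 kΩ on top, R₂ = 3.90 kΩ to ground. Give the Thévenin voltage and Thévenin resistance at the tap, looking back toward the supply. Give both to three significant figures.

V_th is the open-circuit tap voltage: 30.2 × 3.90/(32.2 + 3.90) = 3.26 V.
With the supply zeroed, R₁ and R₂ appear in parallel from the tap: R_th = R₁‖R₂ = (32.2 × 3.90)/36.10 = 3.48 kΩ.

V_th = 3.26 V, R_th = 3.48 kΩ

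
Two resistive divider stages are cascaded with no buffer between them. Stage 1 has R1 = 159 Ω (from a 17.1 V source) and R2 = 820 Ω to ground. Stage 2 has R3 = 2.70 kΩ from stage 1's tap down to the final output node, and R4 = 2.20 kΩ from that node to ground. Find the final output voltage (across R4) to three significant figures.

Stage 2 presents R3+R4 = 4900 Ω as a load on stage 1's tap.
Stage 1's lower leg becomes R2‖(R3+R4) = 702.4 Ω, so V_mid = 17.1 × 702.4/861.4 = 13.94 V.
Stage 2 is itself unloaded: V_out = V_mid × R4/(R3+R4) = 13.94 × 2200/4900 = 6.26 V.

V_out ≈ 6.26 V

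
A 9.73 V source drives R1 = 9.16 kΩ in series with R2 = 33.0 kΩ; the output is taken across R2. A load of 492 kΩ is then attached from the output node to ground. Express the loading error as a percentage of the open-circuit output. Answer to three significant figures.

The divider's output (Thévenin) resistance is R1‖R2 = 7.170 kΩ.
Fractional drop under load = R_th/(R_th + R_L) = 7.170 / (7.170 + 492) = 0.01436.
So the output falls by 1.44 %.

1.44 %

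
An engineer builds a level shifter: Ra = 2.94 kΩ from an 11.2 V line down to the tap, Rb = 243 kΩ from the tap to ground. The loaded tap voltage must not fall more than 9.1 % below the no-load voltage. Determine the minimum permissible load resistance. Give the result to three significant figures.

Output resistance R_th = Ra‖Rb = (2.94 × 243)/245.9 = 2.905 kΩ.
The fractional drop is R_th/(R_th + R_L); requiring this ≤ 0.0910 gives R_L ≥ R_th(1/0.0910 − 1) = 2.905 × 9.989 = 29.0 kΩ.

R_L(min) ≈ 29.0 kΩ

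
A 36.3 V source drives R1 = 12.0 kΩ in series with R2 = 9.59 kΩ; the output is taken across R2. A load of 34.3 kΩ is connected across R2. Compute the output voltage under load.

V_out ≈ 14.0 V

The load sits in parallel with R2: R2‖R_L = (9.59 × 34.3) / (9.59 + 34.3) = 7.495 kΩ.
V_out = 36.3 × 7.495 / (12.0 + 7.495) = 36.3 × 7.495/19.49 = 14.0 V.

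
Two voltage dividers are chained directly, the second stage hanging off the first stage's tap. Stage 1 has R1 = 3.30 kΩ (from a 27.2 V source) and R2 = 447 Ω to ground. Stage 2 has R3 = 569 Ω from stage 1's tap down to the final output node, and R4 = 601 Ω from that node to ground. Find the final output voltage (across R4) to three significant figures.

Stage 2 presents R3+R4 = 1170 Ω as a load on stage 1's tap.
Stage 1's lower leg becomes R2‖(R3+R4) = 323.4 Ω, so V_mid = 27.2 × 323.4/3623 = 2.428 V.
Stage 2 is itself unloaded: V_out = V_mid × R4/(R3+R4) = 2.428 × 601/1170 = 1.25 V.

V_out ≈ 1.25 V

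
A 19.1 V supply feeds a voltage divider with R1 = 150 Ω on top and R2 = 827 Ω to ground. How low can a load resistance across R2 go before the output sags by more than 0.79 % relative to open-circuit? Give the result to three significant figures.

Output resistance R_th = R1‖R2 = (150 × 827)/977.0 = 127.0 Ω.
The fractional drop is R_th/(R_th + R_L); requiring this ≤ 0.00790 gives R_L ≥ R_th(1/0.00790 − 1) = 127.0 × 125.6 = 15.9 kΩ.

R_L(min) ≈ 15.9 kΩ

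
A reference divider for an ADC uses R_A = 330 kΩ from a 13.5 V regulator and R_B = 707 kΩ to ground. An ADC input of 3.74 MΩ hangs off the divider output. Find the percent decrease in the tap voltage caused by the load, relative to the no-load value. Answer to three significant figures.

The divider's output (Thévenin) resistance is R_A‖R_B = 225.0 kΩ.
Fractional drop under load = R_th/(R_th + R_L) = 225.0 / (225.0 + 3740) = 0.05674.
So the output falls by 5.67 %.

5.67 %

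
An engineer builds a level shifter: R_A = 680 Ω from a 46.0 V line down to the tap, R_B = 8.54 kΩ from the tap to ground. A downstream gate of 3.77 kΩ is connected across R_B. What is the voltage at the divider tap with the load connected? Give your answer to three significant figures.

The load sits in parallel with R_B: R_B‖R_L = (8540 × 3770) / (8540 + 3770) = 2615 Ω.
V_out = 46.0 × 2615 / (680 + 2615) = 46.0 × 2615/3295 = 36.5 V.

V_out ≈ 36.5 V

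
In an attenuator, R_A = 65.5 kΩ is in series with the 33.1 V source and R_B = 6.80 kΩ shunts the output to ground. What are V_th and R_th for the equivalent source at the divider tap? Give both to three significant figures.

V_th is the open-circuit tap voltage: 33.1 × 6.80/(65.5 + 6.80) = 3.11 V.
With the supply zeroed, R_A and R_B appear in parallel from the tap: R_th = R_A‖R_B = (65.5 × 6.80)/72.30 = 6.16 kΩ.

V_th = 3.11 V, R_th = 6.16 kΩ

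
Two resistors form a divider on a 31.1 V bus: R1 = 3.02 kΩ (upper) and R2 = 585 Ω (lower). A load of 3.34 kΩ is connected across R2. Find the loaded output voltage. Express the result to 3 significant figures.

V_out ≈ 4.40 V

The load sits in parallel with R2: R2‖R_L = (585 × 3340) / (585 + 3340) = 497.8 Ω.
V_out = 31.1 × 497.8 / (3020 + 497.8) = 31.1 × 497.8/3518 = 4.40 V.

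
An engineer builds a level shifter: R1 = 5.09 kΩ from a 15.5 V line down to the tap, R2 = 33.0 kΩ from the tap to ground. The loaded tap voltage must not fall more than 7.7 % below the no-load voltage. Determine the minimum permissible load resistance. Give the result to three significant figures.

R_L(min) ≈ 52.9 kΩ

Output resistance R_th = R1‖R2 = (5.09 × 33.0)/38.09 = 4.410 kΩ.
The fractional drop is R_th/(R_th + R_L); requiring this ≤ 0.0770 gives R_L ≥ R_th(1/0.0770 − 1) = 4.410 × 11.99 = 52.9 kΩ.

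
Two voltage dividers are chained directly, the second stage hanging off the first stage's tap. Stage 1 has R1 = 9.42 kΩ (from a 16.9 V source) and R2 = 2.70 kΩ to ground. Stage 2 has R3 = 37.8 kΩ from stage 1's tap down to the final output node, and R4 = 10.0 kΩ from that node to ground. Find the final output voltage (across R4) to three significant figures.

V_out ≈ 0.755 V

Stage 2 presents R3+R4 = 47.80 kΩ as a load on stage 1's tap.
Stage 1's lower leg becomes R2‖(R3+R4) = 2.556 kΩ, so V_mid = 16.9 × 2.556/11.98 = 3.607 V.
Stage 2 is itself unloaded: V_out = V_mid × R4/(R3+R4) = 3.607 × 10.0/47.80 = 0.755 V.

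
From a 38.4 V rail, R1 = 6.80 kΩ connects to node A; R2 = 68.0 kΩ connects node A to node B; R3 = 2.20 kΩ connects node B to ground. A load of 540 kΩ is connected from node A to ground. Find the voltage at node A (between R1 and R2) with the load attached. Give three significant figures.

Below node A the series string R2+R3 = 70.20 kΩ sits in parallel with the 540 kΩ load: 62.12 kΩ.
V_A = 38.4 × 62.12/(6.80 + 62.12) = 34.6 V.

V ≈ 34.6 V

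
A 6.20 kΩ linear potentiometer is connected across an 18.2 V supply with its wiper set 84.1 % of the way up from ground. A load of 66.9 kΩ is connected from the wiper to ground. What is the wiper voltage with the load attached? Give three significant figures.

V ≈ 15.1 V

The wiper splits the pot into (1−α)R = 985.8 Ω above and αR = 5214 Ω below.
Lower section ‖ load = 4837 Ω.
V_wiper = 18.2 × 4837/(985.8 + 4837) = 15.1 V.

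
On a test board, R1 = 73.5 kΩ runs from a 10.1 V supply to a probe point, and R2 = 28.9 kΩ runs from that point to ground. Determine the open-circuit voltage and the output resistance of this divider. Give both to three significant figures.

V_th is the open-circuit tap voltage: 10.1 × 28.9/(73.5 + 28.9) = 2.85 V.
With the supply zeroed, R1 and R2 appear in parallel from the tap: R_th = R1‖R2 = (73.5 × 28.9)/102.4 = 20.7 kΩ.

V_th = 2.85 V, R_th = 20.7 kΩ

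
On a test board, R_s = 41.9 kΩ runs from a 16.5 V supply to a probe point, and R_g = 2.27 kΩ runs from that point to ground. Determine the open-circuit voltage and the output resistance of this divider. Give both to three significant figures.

V_th is the open-circuit tap voltage: 16.5 × 2.27/(41.9 + 2.27) = 0.848 V.
With the supply zeroed, R_s and R_g appear in parallel from the tap: R_th = R_s‖R_g = (41.9 × 2.27)/44.17 = 2.15 kΩ.

V_th = 0.848 V, R_th = 2.15 kΩ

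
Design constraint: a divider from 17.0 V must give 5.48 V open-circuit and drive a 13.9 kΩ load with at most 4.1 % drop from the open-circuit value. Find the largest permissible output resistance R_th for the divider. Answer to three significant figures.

R_th ≤ 594 Ω

Loading drop = R_th/(R_th + R_L) ≤ 0.0410, so R_th ≤ R_L · ε/(1−ε) = 13.9 kΩ × 0.0410/0.9590 = 594 Ω.
(Any R1, R2 with R2/(R1+R2) = 0.322 and R1‖R2 ≤ 594 Ω will meet the spec.)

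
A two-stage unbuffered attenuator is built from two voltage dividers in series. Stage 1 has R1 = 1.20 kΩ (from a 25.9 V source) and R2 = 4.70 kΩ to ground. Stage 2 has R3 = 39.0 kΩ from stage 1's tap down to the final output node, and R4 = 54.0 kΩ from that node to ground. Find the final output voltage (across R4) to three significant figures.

V_out ≈ 11.9 V

Stage 2 presents R3+R4 = 93.00 kΩ as a load on stage 1's tap.
Stage 1's lower leg becomes R2‖(R3+R4) = 4.474 kΩ, so V_mid = 25.9 × 4.474/5.674 = 20.42 V.
Stage 2 is itself unloaded: V_out = V_mid × R4/(R3+R4) = 20.42 × 54.0/93.00 = 11.9 V.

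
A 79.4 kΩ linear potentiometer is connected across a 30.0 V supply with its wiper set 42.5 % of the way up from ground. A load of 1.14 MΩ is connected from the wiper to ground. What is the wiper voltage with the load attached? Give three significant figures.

The wiper splits the pot into (1−α)R = 45.66 kΩ above and αR = 33.74 kΩ below.
Lower section ‖ load = 32.77 kΩ.
V_wiper = 30.0 × 32.77/(45.66 + 32.77) = 12.5 V.

V ≈ 12.5 V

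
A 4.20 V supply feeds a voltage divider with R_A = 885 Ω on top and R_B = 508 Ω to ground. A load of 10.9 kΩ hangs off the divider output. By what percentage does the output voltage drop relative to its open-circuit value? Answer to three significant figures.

The divider's output (Thévenin) resistance is R_A‖R_B = 322.7 Ω.
Fractional drop under load = R_th/(R_th + R_L) = 322.7 / (322.7 + 10900) = 0.02876.
So the output falls by 2.88 %.

2.88 %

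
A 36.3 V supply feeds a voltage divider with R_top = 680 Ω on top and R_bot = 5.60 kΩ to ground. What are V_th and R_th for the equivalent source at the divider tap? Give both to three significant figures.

V_th is the open-circuit tap voltage: 36.3 × 5600/(680 + 5600) = 32.4 V.
With the supply zeroed, R_top and R_bot appear in parallel from the tap: R_th = R_top‖R_bot = (680 × 5600)/6280 = 606 Ω.

V_th = 32.4 V, R_th = 606 Ω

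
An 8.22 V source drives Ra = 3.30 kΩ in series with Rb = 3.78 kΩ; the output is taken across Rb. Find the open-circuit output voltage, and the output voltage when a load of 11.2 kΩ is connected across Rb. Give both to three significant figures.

Open-circuit: V = 8.22 × 3.78/(3.30 + 3.78) = 4.39 V.
With the load, Rb becomes Rb‖R_L = 2.826 kΩ, so V = 8.22 × 2.826/6.126 = 3.79 V.

Unloaded: 4.39 V; loaded: 3.79 V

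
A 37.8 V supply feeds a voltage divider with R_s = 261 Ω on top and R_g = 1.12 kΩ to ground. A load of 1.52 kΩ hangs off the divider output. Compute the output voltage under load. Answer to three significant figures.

The load sits in parallel with R_g: R_g‖R_L = (1120 × 1520) / (1120 + 1520) = 644.8 Ω.
V_out = 37.8 × 644.8 / (261 + 644.8) = 37.8 × 644.8/905.8 = 26.9 V.
(Unloaded it would have been 30.7 V.)

V_out ≈ 26.9 V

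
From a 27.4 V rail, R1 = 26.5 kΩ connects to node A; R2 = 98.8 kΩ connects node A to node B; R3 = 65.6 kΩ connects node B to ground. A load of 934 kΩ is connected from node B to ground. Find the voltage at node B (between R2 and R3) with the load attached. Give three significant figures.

At node B, R3 is in parallel with the load: R3‖R_L = 61.29 kΩ.
Below node A the resistance is R2 + (R3‖R_L) = 160.1 kΩ, so V_A = 27.4 × 160.1/186.6 = 23.51 V.
Then V_B = V_A × (R3‖R_L)/(R2 + R3‖R_L) = 23.51 × 61.29/160.1 = 9.00 V.

V ≈ 9.00 V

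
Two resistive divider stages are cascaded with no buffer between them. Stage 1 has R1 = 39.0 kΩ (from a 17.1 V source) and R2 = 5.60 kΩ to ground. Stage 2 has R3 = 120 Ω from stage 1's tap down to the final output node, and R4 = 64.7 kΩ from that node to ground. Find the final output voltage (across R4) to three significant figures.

Stage 2 presents R3+R4 = 64820 Ω as a load on stage 1's tap.
Stage 1's lower leg becomes R2‖(R3+R4) = 5155 Ω, so V_mid = 17.1 × 5155/44150 = 1.996 V.
Stage 2 is itself unloaded: V_out = V_mid × R4/(R3+R4) = 1.996 × 64700/64820 = 1.99 V.

V_out ≈ 1.99 V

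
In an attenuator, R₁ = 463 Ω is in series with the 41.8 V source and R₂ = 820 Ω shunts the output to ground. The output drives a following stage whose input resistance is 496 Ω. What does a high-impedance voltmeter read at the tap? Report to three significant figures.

The load sits in parallel with R₂: R₂‖R_L = (820 × 496) / (820 + 496) = 309.1 Ω.
V_out = 41.8 × 309.1 / (463 + 309.1) = 41.8 × 309.1/772.1 = 16.7 V.

V_out ≈ 16.7 V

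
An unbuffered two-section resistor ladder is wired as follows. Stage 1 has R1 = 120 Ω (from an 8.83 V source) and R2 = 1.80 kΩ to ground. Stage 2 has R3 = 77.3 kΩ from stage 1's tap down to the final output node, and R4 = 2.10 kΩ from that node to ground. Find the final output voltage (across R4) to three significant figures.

Stage 2 presents R3+R4 = 79400 Ω as a load on stage 1's tap.
Stage 1's lower leg becomes R2‖(R3+R4) = 1760 Ω, so V_mid = 8.83 × 1760/1880 = 8.266 V.
Stage 2 is itself unloaded: V_out = V_mid × R4/(R3+R4) = 8.266 × 2100/79400 = 0.219 V.

V_out ≈ 0.219 V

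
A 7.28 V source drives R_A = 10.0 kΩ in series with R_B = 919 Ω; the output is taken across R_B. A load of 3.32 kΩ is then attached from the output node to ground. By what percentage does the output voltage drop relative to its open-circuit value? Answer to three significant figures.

20.2 %

The divider's output (Thévenin) resistance is R_A‖R_B = 841.7 Ω.
Fractional drop under load = R_th/(R_th + R_L) = 841.7 / (841.7 + 3320) = 0.2022.
So the output falls by 20.2 %.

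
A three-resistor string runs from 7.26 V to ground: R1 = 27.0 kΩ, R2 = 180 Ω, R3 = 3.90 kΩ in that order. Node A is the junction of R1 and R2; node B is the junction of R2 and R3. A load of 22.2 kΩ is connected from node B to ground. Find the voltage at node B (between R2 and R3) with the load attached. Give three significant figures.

V ≈ 0.790 V

At node B, R3 is in parallel with the load: R3‖R_L = 3317 Ω.
Below node A the resistance is R2 + (R3‖R_L) = 3497 Ω, so V_A = 7.26 × 3497/30500 = 0.8325 V.
Then V_B = V_A × (R3‖R_L)/(R2 + R3‖R_L) = 0.8325 × 3317/3497 = 0.790 V.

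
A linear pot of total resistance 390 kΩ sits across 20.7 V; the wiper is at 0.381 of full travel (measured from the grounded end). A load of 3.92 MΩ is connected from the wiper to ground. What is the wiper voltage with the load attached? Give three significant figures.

V ≈ 7.71 V

The wiper splits the pot into (1−α)R = 241.4 kΩ above and αR = 148.6 kΩ below.
Lower section ‖ load = 143.2 kΩ.
V_wiper = 20.7 × 143.2/(241.4 + 143.2) = 7.71 V.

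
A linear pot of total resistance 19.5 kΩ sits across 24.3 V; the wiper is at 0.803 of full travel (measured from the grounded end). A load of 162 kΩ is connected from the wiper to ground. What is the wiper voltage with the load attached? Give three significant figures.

V ≈ 19.1 V

The wiper splits the pot into (1−α)R = 3.841 kΩ above and αR = 15.66 kΩ below.
Lower section ‖ load = 14.28 kΩ.
V_wiper = 24.3 × 14.28/(3.841 + 14.28) = 19.1 V.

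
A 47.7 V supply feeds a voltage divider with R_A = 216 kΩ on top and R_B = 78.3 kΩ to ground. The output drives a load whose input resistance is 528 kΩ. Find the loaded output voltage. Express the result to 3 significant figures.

The load sits in parallel with R_B: R_B‖R_L = (78.3 × 528) / (78.3 + 528) = 68.19 kΩ.
V_out = 47.7 × 68.19 / (216 + 68.19) = 47.7 × 68.19/284.2 = 11.4 V.

V_out ≈ 11.4 V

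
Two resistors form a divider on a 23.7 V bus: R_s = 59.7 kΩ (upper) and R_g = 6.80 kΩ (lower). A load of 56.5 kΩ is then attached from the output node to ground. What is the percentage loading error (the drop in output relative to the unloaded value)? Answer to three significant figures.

Unloaded V = 23.7 × 6.80/66.50 = 2.4235 V.
Loaded: R_g‖R_L = 6.070 kΩ, giving V = 23.7 × 6.070/65.77 = 2.1871 V.
Drop = (2.4235 − 2.1871) / 2.4235 = 9.75 %.

9.75 %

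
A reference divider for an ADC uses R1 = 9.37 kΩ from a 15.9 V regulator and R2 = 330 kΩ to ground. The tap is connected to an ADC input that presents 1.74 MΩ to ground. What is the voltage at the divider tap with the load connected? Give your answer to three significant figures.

V_out ≈ 15.4 V

The load sits in parallel with R2: R2‖R_L = (330 × 1740) / (330 + 1740) = 277.4 kΩ.
V_out = 15.9 × 277.4 / (9.37 + 277.4) = 15.9 × 277.4/286.8 = 15.4 V.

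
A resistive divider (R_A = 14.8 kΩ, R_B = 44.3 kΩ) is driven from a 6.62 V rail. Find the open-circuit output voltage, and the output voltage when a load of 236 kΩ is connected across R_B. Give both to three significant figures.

Unloaded: 4.96 V; loaded: 4.74 V

Open-circuit: V = 6.62 × 44.3/(14.8 + 44.3) = 4.96 V.
With the load, R_B becomes R_B‖R_L = 37.30 kΩ, so V = 6.62 × 37.30/52.10 = 4.74 V.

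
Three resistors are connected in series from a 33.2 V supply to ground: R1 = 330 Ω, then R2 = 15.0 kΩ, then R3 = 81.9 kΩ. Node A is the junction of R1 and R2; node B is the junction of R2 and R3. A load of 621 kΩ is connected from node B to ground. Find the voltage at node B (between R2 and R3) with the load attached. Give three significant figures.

V ≈ 27.4 V

At node B, R3 is in parallel with the load: R3‖R_L = 72360 Ω.
Below node A the resistance is R2 + (R3‖R_L) = 87360 Ω, so V_A = 33.2 × 87360/87690 = 33.08 V.
Then V_B = V_A × (R3‖R_L)/(R2 + R3‖R_L) = 33.08 × 72360/87360 = 27.4 V.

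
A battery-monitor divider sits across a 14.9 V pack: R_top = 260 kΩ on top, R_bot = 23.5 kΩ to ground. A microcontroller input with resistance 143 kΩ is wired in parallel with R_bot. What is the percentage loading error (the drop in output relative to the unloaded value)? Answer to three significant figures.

The divider's output (Thévenin) resistance is R_top‖R_bot = 21.55 kΩ.
Fractional drop under load = R_th/(R_th + R_L) = 21.55 / (21.55 + 143) = 0.1310.
So the output falls by 13.1 %.

13.1 %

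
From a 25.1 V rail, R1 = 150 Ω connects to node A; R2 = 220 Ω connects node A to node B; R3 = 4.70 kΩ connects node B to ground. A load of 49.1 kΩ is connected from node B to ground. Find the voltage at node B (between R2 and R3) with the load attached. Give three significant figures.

At node B, R3 is in parallel with the load: R3‖R_L = 4289 Ω.
Below node A the resistance is R2 + (R3‖R_L) = 4509 Ω, so V_A = 25.1 × 4509/4659 = 24.29 V.
Then V_B = V_A × (R3‖R_L)/(R2 + R3‖R_L) = 24.29 × 4289/4509 = 23.1 V.

V ≈ 23.1 V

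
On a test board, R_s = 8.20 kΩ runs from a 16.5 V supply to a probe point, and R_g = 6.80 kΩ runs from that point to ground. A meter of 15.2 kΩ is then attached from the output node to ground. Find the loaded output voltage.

The load sits in parallel with R_g: R_g‖R_L = (6.80 × 15.2) / (6.80 + 15.2) = 4.698 kΩ.
V_out = 16.5 × 4.698 / (8.20 + 4.698) = 16.5 × 4.698/12.90 = 6.01 V.
(Unloaded it would have been 7.48 V.)

V_out ≈ 6.01 V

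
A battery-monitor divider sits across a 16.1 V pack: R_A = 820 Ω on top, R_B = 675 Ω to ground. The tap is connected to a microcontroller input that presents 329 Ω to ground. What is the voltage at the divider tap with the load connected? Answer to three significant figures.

V_out ≈ 3.42 V

The load sits in parallel with R_B: R_B‖R_L = (675 × 329) / (675 + 329) = 221.2 Ω.
V_out = 16.1 × 221.2 / (820 + 221.2) = 16.1 × 221.2/1041 = 3.42 V.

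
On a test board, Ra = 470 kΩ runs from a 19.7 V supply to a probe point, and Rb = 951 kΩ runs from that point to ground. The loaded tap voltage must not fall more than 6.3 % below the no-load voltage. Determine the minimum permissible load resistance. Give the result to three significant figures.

R_L(min) ≈ 4.68 MΩ

Output resistance R_th = Ra‖Rb = (470 × 951)/1421 = 314.5 kΩ.
The fractional drop is R_th/(R_th + R_L); requiring this ≤ 0.0630 gives R_L ≥ R_th(1/0.0630 − 1) = 314.5 × 14.87 = 4.68 MΩ.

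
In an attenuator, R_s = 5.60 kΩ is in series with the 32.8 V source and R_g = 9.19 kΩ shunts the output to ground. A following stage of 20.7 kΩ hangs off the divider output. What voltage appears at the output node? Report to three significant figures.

V_out ≈ 17.4 V

The load sits in parallel with R_g: R_g‖R_L = (9.19 × 20.7) / (9.19 + 20.7) = 6.364 kΩ.
V_out = 32.8 × 6.364 / (5.60 + 6.364) = 32.8 × 6.364/11.96 = 17.4 V.
(Unloaded it would have been 20.4 V.)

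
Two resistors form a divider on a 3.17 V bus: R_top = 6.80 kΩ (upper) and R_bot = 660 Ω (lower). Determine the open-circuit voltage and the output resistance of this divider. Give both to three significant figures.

V_th is the open-circuit tap voltage: 3.17 × 660/(6800 + 660) = 0.280 V.
With the supply zeroed, R_top and R_bot appear in parallel from the tap: R_th = R_top‖R_bot = (6800 × 660)/7460 = 602 Ω.

V_th = 0.280 V, R_th = 602 Ω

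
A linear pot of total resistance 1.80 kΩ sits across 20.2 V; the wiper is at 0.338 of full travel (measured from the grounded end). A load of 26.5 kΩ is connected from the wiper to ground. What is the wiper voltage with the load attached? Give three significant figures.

The wiper splits the pot into (1−α)R = 1192 Ω above and αR = 608.4 Ω below.
Lower section ‖ load = 594.7 Ω.
V_wiper = 20.2 × 594.7/(1192 + 594.7) = 6.73 V.

V ≈ 6.73 V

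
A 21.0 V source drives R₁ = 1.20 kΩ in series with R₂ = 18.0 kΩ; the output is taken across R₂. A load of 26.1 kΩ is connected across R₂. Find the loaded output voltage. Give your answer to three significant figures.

The load sits in parallel with R₂: R₂‖R_L = (18.0 × 26.1) / (18.0 + 26.1) = 10.65 kΩ.
V_out = 21.0 × 10.65 / (1.20 + 10.65) = 21.0 × 10.65/11.85 = 18.9 V.

V_out ≈ 18.9 V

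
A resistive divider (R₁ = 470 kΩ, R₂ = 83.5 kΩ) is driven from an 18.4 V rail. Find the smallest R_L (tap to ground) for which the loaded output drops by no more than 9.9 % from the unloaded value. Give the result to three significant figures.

Output resistance R_th = R₁‖R₂ = (470 × 83.5)/553.5 = 70.90 kΩ.
The fractional drop is R_th/(R_th + R_L); requiring this ≤ 0.0990 gives R_L ≥ R_th(1/0.0990 − 1) = 70.90 × 9.101 = 645 kΩ.

R_L(min) ≈ 645 kΩ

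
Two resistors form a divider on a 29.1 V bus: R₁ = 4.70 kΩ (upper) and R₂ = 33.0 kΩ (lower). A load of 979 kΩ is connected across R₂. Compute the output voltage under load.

The load sits in parallel with R₂: R₂‖R_L = (33.0 × 979) / (33.0 + 979) = 31.92 kΩ.
V_out = 29.1 × 31.92 / (4.70 + 31.92) = 29.1 × 31.92/36.62 = 25.4 V.
(Unloaded it would have been 25.5 V.)

V_out ≈ 25.4 V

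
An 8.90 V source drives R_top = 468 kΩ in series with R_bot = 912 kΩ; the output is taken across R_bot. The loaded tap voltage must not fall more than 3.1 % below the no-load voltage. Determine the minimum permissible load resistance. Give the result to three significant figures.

R_L(min) ≈ 9.67 MΩ

Output resistance R_th = R_top‖R_bot = (468 × 912)/1380 = 309.3 kΩ.
The fractional drop is R_th/(R_th + R_L); requiring this ≤ 0.0310 gives R_L ≥ R_th(1/0.0310 − 1) = 309.3 × 31.26 = 9.67 MΩ.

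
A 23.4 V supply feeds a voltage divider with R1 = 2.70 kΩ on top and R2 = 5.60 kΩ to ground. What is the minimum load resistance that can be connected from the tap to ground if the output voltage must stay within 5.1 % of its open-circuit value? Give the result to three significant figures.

Output resistance R_th = R1‖R2 = (2.70 × 5.60)/8.300 = 1.822 kΩ.
The fractional drop is R_th/(R_th + R_L); requiring this ≤ 0.0510 gives R_L ≥ R_th(1/0.0510 − 1) = 1.822 × 18.61 = 33.9 kΩ.

R_L(min) ≈ 33.9 kΩ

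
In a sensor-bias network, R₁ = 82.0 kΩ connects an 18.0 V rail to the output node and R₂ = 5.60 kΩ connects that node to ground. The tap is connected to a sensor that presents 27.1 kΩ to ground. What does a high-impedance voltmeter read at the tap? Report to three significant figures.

V_out ≈ 0.964 V

The load sits in parallel with R₂: R₂‖R_L = (5.60 × 27.1) / (5.60 + 27.1) = 4.641 kΩ.
V_out = 18.0 × 4.641 / (82.0 + 4.641) = 18.0 × 4.641/86.64 = 0.964 V.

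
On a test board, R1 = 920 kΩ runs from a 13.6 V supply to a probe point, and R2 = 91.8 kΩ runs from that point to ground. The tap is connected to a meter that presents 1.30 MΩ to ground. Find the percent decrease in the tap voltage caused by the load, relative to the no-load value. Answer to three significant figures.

The divider's output (Thévenin) resistance is R1‖R2 = 83.47 kΩ.
Fractional drop under load = R_th/(R_th + R_L) = 83.47 / (83.47 + 1300) = 0.06033.
So the output falls by 6.03 %.

6.03 %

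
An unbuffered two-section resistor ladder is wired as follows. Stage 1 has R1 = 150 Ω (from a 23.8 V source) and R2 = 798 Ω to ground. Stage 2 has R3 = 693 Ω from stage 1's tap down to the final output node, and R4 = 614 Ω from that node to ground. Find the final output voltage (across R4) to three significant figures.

Stage 2 presents R3+R4 = 1307 Ω as a load on stage 1's tap.
Stage 1's lower leg becomes R2‖(R3+R4) = 495.5 Ω, so V_mid = 23.8 × 495.5/645.5 = 18.27 V.
Stage 2 is itself unloaded: V_out = V_mid × R4/(R3+R4) = 18.27 × 614/1307 = 8.58 V.

V_out ≈ 8.58 V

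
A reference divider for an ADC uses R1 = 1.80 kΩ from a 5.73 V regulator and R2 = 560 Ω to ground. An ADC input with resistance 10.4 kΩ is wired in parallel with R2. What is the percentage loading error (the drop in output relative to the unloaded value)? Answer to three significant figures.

The divider's output (Thévenin) resistance is R1‖R2 = 427.1 Ω.
Fractional drop under load = R_th/(R_th + R_L) = 427.1 / (427.1 + 10400) = 0.03945.
So the output falls by 3.94 %.

3.94 %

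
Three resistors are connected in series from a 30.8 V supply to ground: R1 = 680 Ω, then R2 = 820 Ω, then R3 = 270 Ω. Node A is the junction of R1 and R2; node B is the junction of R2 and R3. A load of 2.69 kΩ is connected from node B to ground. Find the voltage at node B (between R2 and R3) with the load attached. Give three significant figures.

V ≈ 4.33 V

At node B, R3 is in parallel with the load: R3‖R_L = 245.4 Ω.
Below node A the resistance is R2 + (R3‖R_L) = 1065 Ω, so V_A = 30.8 × 1065/1745 = 18.80 V.
Then V_B = V_A × (R3‖R_L)/(R2 + R3‖R_L) = 18.80 × 245.4/1065 = 4.33 V.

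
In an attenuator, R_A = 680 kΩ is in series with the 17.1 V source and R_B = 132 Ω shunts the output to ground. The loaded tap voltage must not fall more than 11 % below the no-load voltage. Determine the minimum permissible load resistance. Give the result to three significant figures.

R_L(min) ≈ 1.07 kΩ

Output resistance R_th = R_A‖R_B = (680000 × 132)/680100 = 132.0 Ω.
The fractional drop is R_th/(R_th + R_L); requiring this ≤ 0.110 gives R_L ≥ R_th(1/0.110 − 1) = 132.0 × 8.091 = 1.07 kΩ.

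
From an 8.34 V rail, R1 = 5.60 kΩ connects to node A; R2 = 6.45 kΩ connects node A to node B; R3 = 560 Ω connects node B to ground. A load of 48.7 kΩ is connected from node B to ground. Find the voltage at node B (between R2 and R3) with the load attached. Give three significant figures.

V ≈ 0.366 V

At node B, R3 is in parallel with the load: R3‖R_L = 553.6 Ω.
Below node A the resistance is R2 + (R3‖R_L) = 7004 Ω, so V_A = 8.34 × 7004/12600 = 4.634 V.
Then V_B = V_A × (R3‖R_L)/(R2 + R3‖R_L) = 4.634 × 553.6/7004 = 0.366 V.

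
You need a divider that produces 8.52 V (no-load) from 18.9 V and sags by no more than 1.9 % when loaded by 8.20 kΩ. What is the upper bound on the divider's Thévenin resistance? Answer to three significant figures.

R_th ≤ 159 Ω

Loading drop = R_th/(R_th + R_L) ≤ 0.0190, so R_th ≤ R_L · ε/(1−ε) = 8.20 kΩ × 0.0190/0.9810 = 159 Ω.
(Any R1, R2 with R2/(R1+R2) = 0.451 and R1‖R2 ≤ 159 Ω will meet the spec.)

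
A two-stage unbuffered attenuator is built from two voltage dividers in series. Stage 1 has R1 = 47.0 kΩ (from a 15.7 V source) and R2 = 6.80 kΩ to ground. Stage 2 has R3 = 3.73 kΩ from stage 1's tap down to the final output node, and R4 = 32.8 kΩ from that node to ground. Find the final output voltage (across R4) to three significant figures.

Stage 2 presents R3+R4 = 36.53 kΩ as a load on stage 1's tap.
Stage 1's lower leg becomes R2‖(R3+R4) = 5.733 kΩ, so V_mid = 15.7 × 5.733/52.73 = 1.707 V.
Stage 2 is itself unloaded: V_out = V_mid × R4/(R3+R4) = 1.707 × 32.8/36.53 = 1.53 V.

V_out ≈ 1.53 V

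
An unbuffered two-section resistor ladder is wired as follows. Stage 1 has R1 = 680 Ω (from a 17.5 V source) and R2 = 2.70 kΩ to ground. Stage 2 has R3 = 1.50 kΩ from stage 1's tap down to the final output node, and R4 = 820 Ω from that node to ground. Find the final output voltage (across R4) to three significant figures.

Stage 2 presents R3+R4 = 2320 Ω as a load on stage 1's tap.
Stage 1's lower leg becomes R2‖(R3+R4) = 1248 Ω, so V_mid = 17.5 × 1248/1928 = 11.33 V.
Stage 2 is itself unloaded: V_out = V_mid × R4/(R3+R4) = 11.33 × 820/2320 = 4.00 V.

V_out ≈ 4.00 V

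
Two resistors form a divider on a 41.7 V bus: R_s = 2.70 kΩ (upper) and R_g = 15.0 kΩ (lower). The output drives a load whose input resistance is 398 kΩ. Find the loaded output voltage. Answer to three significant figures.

The load sits in parallel with R_g: R_g‖R_L = (15.0 × 398) / (15.0 + 398) = 14.46 kΩ.
V_out = 41.7 × 14.46 / (2.70 + 14.46) = 41.7 × 14.46/17.16 = 35.1 V.

V_out ≈ 35.1 V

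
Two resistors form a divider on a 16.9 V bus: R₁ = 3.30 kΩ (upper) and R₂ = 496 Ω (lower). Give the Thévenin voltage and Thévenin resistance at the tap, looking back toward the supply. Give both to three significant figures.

V_th = 2.21 V, R_th = 431 Ω

V_th is the open-circuit tap voltage: 16.9 × 496/(3300 + 496) = 2.21 V.
With the supply zeroed, R₁ and R₂ appear in parallel from the tap: R_th = R₁‖R₂ = (3300 × 496)/3796 = 431 Ω.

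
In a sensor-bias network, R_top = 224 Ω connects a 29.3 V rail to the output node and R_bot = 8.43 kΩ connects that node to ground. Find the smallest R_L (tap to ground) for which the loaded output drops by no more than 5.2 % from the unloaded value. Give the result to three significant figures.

Output resistance R_th = R_top‖R_bot = (224 × 8430)/8654 = 218.2 Ω.
The fractional drop is R_th/(R_th + R_L); requiring this ≤ 0.0520 gives R_L ≥ R_th(1/0.0520 − 1) = 218.2 × 18.23 = 3.98 kΩ.

R_L(min) ≈ 3.98 kΩ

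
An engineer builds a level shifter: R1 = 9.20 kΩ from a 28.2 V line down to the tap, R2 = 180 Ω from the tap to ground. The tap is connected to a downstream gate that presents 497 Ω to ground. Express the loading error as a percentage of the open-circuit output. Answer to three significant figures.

The divider's output (Thévenin) resistance is R1‖R2 = 176.5 Ω.
Fractional drop under load = R_th/(R_th + R_L) = 176.5 / (176.5 + 497) = 0.2621.
So the output falls by 26.2 %.

26.2 %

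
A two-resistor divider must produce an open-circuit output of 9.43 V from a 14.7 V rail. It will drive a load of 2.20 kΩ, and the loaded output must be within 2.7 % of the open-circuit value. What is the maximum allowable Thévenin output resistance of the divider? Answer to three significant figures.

Loading drop = R_th/(R_th + R_L) ≤ 0.0270, so R_th ≤ R_L · ε/(1−ε) = 2.20 kΩ × 0.0270/0.9730 = 61.0 Ω.

R_th ≤ 61.0 Ω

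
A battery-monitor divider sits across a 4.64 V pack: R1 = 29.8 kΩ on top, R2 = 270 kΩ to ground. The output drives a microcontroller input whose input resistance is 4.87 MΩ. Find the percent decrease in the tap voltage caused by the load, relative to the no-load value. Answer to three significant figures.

0.548 %

The divider's output (Thévenin) resistance is R1‖R2 = 26.84 kΩ.
Fractional drop under load = R_th/(R_th + R_L) = 26.84 / (26.84 + 4870) = 0.005481.
So the output falls by 0.548 %.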